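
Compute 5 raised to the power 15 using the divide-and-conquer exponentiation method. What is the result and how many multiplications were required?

Computing 5^15 by squaring (build up from 5^1; each line after the first costs one multiplication):

5^1 = 5
5^2 = (5^1)^2 = 5^2 = 25
5^3 = 5 * 5^2 = 5 * 25 = 125
5^6 = (5^3)^2 = 125^2 = 15625
5^7 = 5 * 5^6 = 5 * 15625 = 78125
5^14 = (5^7)^2 = 78125^2 = 6103515625
5^15 = 5 * 5^14 = 5 * 6103515625 = 30517578125

Result: 30517578125
Multiplications needed: 6 (6 lines after 5^1)

5^15 = 30517578125. Using exponentiation by squaring, this requires 6 multiplications. The key idea: if the exponent is even, square the half-power; if odd, multiply by the base once.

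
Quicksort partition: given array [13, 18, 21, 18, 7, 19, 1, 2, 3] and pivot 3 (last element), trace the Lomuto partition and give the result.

Lomuto partition with pivot = 3:

Initial array: [13, 18, 21, 18, 7, 19, 1, 2, 3]

arr[0]=13 > 3: no swap
arr[1]=18 > 3: no swap
arr[2]=21 > 3: no swap
arr[3]=18 > 3: no swap
arr[4]=7 > 3: no swap
arr[5]=19 > 3: no swap
arr[6]=1 <= 3: swap with position 0, array becomes [1, 18, 21, 18, 7, 19, 13, 2, 3]
arr[7]=2 <= 3: swap with position 1, array becomes [1, 2, 21, 18, 7, 19, 13, 18, 3]

Place pivot at position 2: [1, 2, 3, 18, 7, 19, 13, 18, 21]
Pivot position: 2

After partitioning with pivot 3, the array becomes [1, 2, 3, 18, 7, 19, 13, 18, 21]. The pivot is placed at index 2. All elements to the left of the pivot are <= 3, and all elements to the right are > 3.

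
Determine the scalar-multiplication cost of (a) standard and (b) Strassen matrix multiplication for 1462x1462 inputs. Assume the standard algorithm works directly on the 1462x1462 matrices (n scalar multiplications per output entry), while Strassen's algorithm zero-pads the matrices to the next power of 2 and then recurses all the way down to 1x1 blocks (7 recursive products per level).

Matrix multiplication for 1462x1462 matrices:

Strassen's algorithm requires power-of-2 dimensions. Pad 1462x1462 to 2048x2048 (next power of 2).

Standard algorithm: 1462^3 = 3124943128 multiplications
Strassen's algorithm: 7^(log2(2048)) = 7^11 = 1977326743 multiplications
Savings: 3124943128 - 1977326743 = 1147616385 multiplications

Standard: 3124943128 multiplications (1462^3). Strassen: 1977326743 multiplications (7^11, after padding to 2048x2048). Strassen reduces 8 recursive multiplications to 7 at each level.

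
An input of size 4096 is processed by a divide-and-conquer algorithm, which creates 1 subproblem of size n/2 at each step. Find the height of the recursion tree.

For divide and conquer with division factor 2:

Problem sizes at each level:
Level 0: 4096
Level 1: 2048
Level 2: 1024
Level 3: 512
Level 4: 256
Level 5: 128
Level 6: 64
Level 7: 32
Level 8: 16
Level 9: 8
Level 10: 4
Level 11: 2
Level 12: 1

The root is level 0 and the size-1 base case is level 12 (the tree spans levels 0 through 12, i.e. 13 levels counting the root), so the depth is the number of divisions: log_2(4096) = 12

The recursion tree depth is log_2(4096) = 12. At each level, the problem size is divided by 2, so it takes 12 divisions to reduce to a base case of size 1. The algorithm makes 1 recursive call at each level.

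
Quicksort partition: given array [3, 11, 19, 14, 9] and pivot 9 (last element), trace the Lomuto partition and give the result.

Lomuto partition with pivot = 9:

Initial array: [3, 11, 19, 14, 9]

arr[0]=3 <= 9: swap with position 0, array becomes [3, 11, 19, 14, 9]
arr[1]=11 > 9: no swap
arr[2]=19 > 9: no swap
arr[3]=14 > 9: no swap

Place pivot at position 1: [3, 9, 19, 14, 11]
Pivot position: 1

After partitioning with pivot 9, the array becomes [3, 9, 19, 14, 11]. The pivot is placed at index 1. All elements to the left of the pivot are <= 9, and all elements to the right are > 9.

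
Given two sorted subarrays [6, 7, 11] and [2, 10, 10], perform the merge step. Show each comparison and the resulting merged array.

Merging process:

Compare 6 vs 2: take 2 from right. Merged: [2]
Compare 6 vs 10: take 6 from left. Merged: [2, 6]
Compare 7 vs 10: take 7 from left. Merged: [2, 6, 7]
Compare 11 vs 10: take 10 from right. Merged: [2, 6, 7, 10]
Compare 11 vs 10: take 10 from right. Merged: [2, 6, 7, 10, 10]
Append remaining from left: [11]. Merged: [2, 6, 7, 10, 10, 11]

Final merged array: [2, 6, 7, 10, 10, 11]
Total comparisons: 5

The merged array is [2, 6, 7, 10, 10, 11], requiring 5 comparisons. The merge step runs in O(n) time where n is the total number of elements.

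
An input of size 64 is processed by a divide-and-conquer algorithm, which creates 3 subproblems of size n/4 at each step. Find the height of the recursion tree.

For divide and conquer with division factor 4:

Problem sizes at each level:
Level 0: 64
Level 1: 16
Level 2: 4
Level 3: 1

The root is level 0 and the size-1 base case is level 3 (the tree spans levels 0 through 3, i.e. 4 levels counting the root), so the depth is the number of divisions: log_4(64) = 3

The recursion tree depth is log_4(64) = 3. At each level, the problem size is divided by 4, so it takes 3 divisions to reduce to a base case of size 1. The algorithm makes 3 recursive calls at each level.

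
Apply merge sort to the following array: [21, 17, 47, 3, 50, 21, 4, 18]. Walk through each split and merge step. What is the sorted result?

Merge sort trace:

Split: [21, 17, 47, 3, 50, 21, 4, 18] -> [21, 17, 47, 3] and [50, 21, 4, 18]
  Split: [21, 17, 47, 3] -> [21, 17] and [47, 3]
    Split: [21, 17] -> [21] and [17]
    Merge: [21] + [17] -> [17, 21]
    Split: [47, 3] -> [47] and [3]
    Merge: [47] + [3] -> [3, 47]
  Merge: [17, 21] + [3, 47] -> [3, 17, 21, 47]
  Split: [50, 21, 4, 18] -> [50, 21] and [4, 18]
    Split: [50, 21] -> [50] and [21]
    Merge: [50] + [21] -> [21, 50]
    Split: [4, 18] -> [4] and [18]
    Merge: [4] + [18] -> [4, 18]
  Merge: [21, 50] + [4, 18] -> [4, 18, 21, 50]
Merge: [3, 17, 21, 47] + [4, 18, 21, 50] -> [3, 4, 17, 18, 21, 21, 47, 50]

Final sorted array: [3, 4, 17, 18, 21, 21, 47, 50]

The merge sort proceeds by recursively splitting the array and merging sorted halves.
After all merges, the sorted array is [3, 4, 17, 18, 21, 21, 47, 50].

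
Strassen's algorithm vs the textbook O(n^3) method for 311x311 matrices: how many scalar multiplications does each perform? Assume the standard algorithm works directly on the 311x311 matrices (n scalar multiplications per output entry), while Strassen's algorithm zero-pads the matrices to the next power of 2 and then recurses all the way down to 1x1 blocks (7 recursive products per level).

Matrix multiplication for 311x311 matrices:

Strassen's algorithm requires power-of-2 dimensions. Pad 311x311 to 512x512 (next power of 2).

Standard algorithm: 311^3 = 30080231 multiplications
Strassen's algorithm: 7^(log2(512)) = 7^9 = 40353607 multiplications
Difference: 30080231 - 40353607 = -10273376 (Strassen uses MORE here due to padding overhead — for small or just-over-power-of-2 n, padding can outweigh the per-level savings)

Standard: 30080231 multiplications (311^3). Strassen: 40353607 multiplications (7^9, after padding to 512x512). Strassen reduces 8 recursive multiplications to 7 at each level.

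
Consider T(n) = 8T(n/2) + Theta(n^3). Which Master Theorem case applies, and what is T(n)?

Master Theorem for T(n) = 8T(n/2) + O(n^3):

a = 8, b = 2, c = 3
log_b(a) = log_2(8) = 3.0000

Case 2: c = 3 = log_2(8) = 3.0000
T(n) = O(n^3 log n) = O(n^3 log n)

For T(n) = 8T(n/2) + O(n^3): log_2(8) = 3.0000. This is Case 2 of the Master Theorem (c = log_b(a), equal work at all levels), giving O(n^3 log n).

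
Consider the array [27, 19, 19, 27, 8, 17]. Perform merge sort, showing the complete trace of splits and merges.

Merge sort trace:

Split: [27, 19, 19, 27, 8, 17] -> [27, 19, 19] and [27, 8, 17]
  Split: [27, 19, 19] -> [27] and [19, 19]
    Split: [19, 19] -> [19] and [19]
    Merge: [19] + [19] -> [19, 19]
  Merge: [27] + [19, 19] -> [19, 19, 27]
  Split: [27, 8, 17] -> [27] and [8, 17]
    Split: [8, 17] -> [8] and [17]
    Merge: [8] + [17] -> [8, 17]
  Merge: [27] + [8, 17] -> [8, 17, 27]
Merge: [19, 19, 27] + [8, 17, 27] -> [8, 17, 19, 19, 27, 27]

Final sorted array: [8, 17, 19, 19, 27, 27]

The merge sort proceeds by recursively splitting the array and merging sorted halves.
After all merges, the sorted array is [8, 17, 19, 19, 27, 27].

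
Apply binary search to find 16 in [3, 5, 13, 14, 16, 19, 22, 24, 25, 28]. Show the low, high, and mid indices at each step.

Binary search for 16 in [3, 5, 13, 14, 16, 19, 22, 24, 25, 28]:

lo=0, hi=9, mid=4, arr[mid]=16 -> Found target at index 4!

Binary search finds 16 at index 4 after 1 comparisons. The search repeatedly halves the search space by comparing with the middle element.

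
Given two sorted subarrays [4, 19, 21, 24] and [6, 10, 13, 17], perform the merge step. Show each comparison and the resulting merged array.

Merging process:

Compare 4 vs 6: take 4 from left. Merged: [4]
Compare 19 vs 6: take 6 from right. Merged: [4, 6]
Compare 19 vs 10: take 10 from right. Merged: [4, 6, 10]
Compare 19 vs 13: take 13 from right. Merged: [4, 6, 10, 13]
Compare 19 vs 17: take 17 from right. Merged: [4, 6, 10, 13, 17]
Append remaining from left: [19, 21, 24]. Merged: [4, 6, 10, 13, 17, 19, 21, 24]

Final merged array: [4, 6, 10, 13, 17, 19, 21, 24]
Total comparisons: 5

The merged array is [4, 6, 10, 13, 17, 19, 21, 24], requiring 5 comparisons. The merge step runs in O(n) time where n is the total number of elements.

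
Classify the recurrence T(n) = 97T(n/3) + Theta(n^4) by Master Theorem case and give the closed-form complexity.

Master Theorem for T(n) = 97T(n/3) + O(n^4):

a = 97, b = 3, c = 4
log_b(a) = log_3(97) = 4.1641

Case 1: c = 4 < log_3(97) = 4.1641
T(n) = O(n^(log_3 97))

For T(n) = 97T(n/3) + O(n^4): log_3(97) = 4.1641. This is Case 1 of the Master Theorem (c < log_b(a), work dominated by leaves), giving O(n^(log_3 97)).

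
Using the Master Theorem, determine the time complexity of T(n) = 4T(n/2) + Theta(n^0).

Master Theorem for T(n) = 4T(n/2) + O(n^0):

a = 4, b = 2, c = 0
log_b(a) = log_2(4) = 2.0000

Case 1: c = 0 < log_2(4) = 2.0000
T(n) = O(n^(log_2 4)) = O(n^2)

For T(n) = 4T(n/2) + O(n^0): log_2(4) = 2.0000. This is Case 1 of the Master Theorem (c < log_b(a), work dominated by leaves), giving O(n^2).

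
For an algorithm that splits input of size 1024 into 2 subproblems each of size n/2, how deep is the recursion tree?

For divide and conquer with division factor 2:

Problem sizes at each level:
Level 0: 1024
Level 1: 512
Level 2: 256
Level 3: 128
Level 4: 64
Level 5: 32
Level 6: 16
Level 7: 8
Level 8: 4
Level 9: 2
Level 10: 1

The root is level 0 and the size-1 base case is level 10 (the tree spans levels 0 through 10, i.e. 11 levels counting the root), so the depth is the number of divisions: log_2(1024) = 10

The recursion tree depth is log_2(1024) = 10. At each level, the problem size is divided by 2, so it takes 10 divisions to reduce to a base case of size 1. The algorithm makes 2 recursive calls at each level.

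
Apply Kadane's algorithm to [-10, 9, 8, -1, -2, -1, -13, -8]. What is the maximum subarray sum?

Using Kadane's algorithm on [-10, 9, 8, -1, -2, -1, -13, -8]:

Scanning through the array:
Position 1 (value 9): max_ending_here = 9, max_so_far = 9
Position 2 (value 8): max_ending_here = 17, max_so_far = 17
Position 3 (value -1): max_ending_here = 16, max_so_far = 17
Position 4 (value -2): max_ending_here = 14, max_so_far = 17
Position 5 (value -1): max_ending_here = 13, max_so_far = 17
Position 6 (value -13): max_ending_here = 0, max_so_far = 17
Position 7 (value -8): max_ending_here = -8, max_so_far = 17

Maximum subarray: [9, 8]
Maximum sum: 17

The maximum subarray is [9, 8] with sum 17. This subarray runs from index 1 to index 2.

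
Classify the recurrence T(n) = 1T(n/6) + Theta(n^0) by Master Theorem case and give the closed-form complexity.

Master Theorem for T(n) = 1T(n/6) + O(n^0):

a = 1, b = 6, c = 0
log_b(a) = log_6(1) = 0.0000

Case 2: c = 0 = log_6(1) = 0.0000
T(n) = O(n^0 log n) = O(log n)

For T(n) = 1T(n/6) + O(n^0): log_6(1) = 0.0000. This is Case 2 of the Master Theorem (c = log_b(a), equal work at all levels), giving O(log n).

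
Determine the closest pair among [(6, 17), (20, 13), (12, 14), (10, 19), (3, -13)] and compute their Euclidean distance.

Computing all pairwise distances among 5 points:

d((6, 17), (20, 13)) = 14.5602
d((6, 17), (12, 14)) = 6.7082
d((6, 17), (10, 19)) = 4.4721 <-- minimum
d((6, 17), (3, -13)) = 30.1496
d((20, 13), (12, 14)) = 8.0623
d((20, 13), (10, 19)) = 11.6619
d((20, 13), (3, -13)) = 31.0644
d((12, 14), (10, 19)) = 5.3852
d((12, 14), (3, -13)) = 28.4605
d((10, 19), (3, -13)) = 32.7567

Closest pair: (6, 17) and (10, 19) with distance 4.4721

The closest pair is (6, 17) and (10, 19) with Euclidean distance 4.4721. For 5 points, brute-force pairwise comparison is shown above. For large n, the divide-and-conquer algorithm (sort by x, recurse on halves, check the dividing strip) achieves O(n log n).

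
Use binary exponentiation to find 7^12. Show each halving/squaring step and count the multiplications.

Computing 7^12 by squaring (build up from 7^1; each line after the first costs one multiplication):

7^1 = 7
7^2 = (7^1)^2 = 7^2 = 49
7^3 = 7 * 7^2 = 7 * 49 = 343
7^6 = (7^3)^2 = 343^2 = 117649
7^12 = (7^6)^2 = 117649^2 = 13841287201

Result: 13841287201
Multiplications needed: 4 (4 lines after 7^1)

7^12 = 13841287201. Using exponentiation by squaring, this requires 4 multiplications. The key idea: if the exponent is even, square the half-power; if odd, multiply by the base once.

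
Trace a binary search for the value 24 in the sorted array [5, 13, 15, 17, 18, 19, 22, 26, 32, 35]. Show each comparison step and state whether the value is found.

Binary search for 24 in [5, 13, 15, 17, 18, 19, 22, 26, 32, 35]:

lo=0, hi=9, mid=4, arr[mid]=18 -> 18 < 24, search right half
lo=5, hi=9, mid=7, arr[mid]=26 -> 26 > 24, search left half
lo=5, hi=6, mid=5, arr[mid]=19 -> 19 < 24, search right half
lo=6, hi=6, mid=6, arr[mid]=22 -> 22 < 24, search right half
lo=7 > hi=6, target 24 not found

Binary search determines that 24 is not in the array after 4 comparisons. The search space was exhausted without finding the target.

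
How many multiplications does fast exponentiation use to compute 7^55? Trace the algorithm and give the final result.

Computing 7^55 by squaring (build up from 7^1; each line after the first costs one multiplication):

7^1 = 7
7^2 = (7^1)^2 = 7^2 = 49
7^3 = 7 * 7^2 = 7 * 49 = 343
7^6 = (7^3)^2 = 343^2 = 117649
7^12 = (7^6)^2 = 117649^2 = 13841287201
7^13 = 7 * 7^12 = 7 * 13841287201 = 96889010407
7^26 = (7^13)^2 = 96889010407^2 = 9387480337647754305649
7^27 = 7 * 7^26 = 7 * 9387480337647754305649 = 65712362363534280139543
7^54 = (7^27)^2 = 65712362363534280139543^2 = 4318114567396436564035293097707728087552248849
7^55 = 7 * 7^54 = 7 * 4318114567396436564035293097707728087552248849 = 30226801971775055948247051683954096612865741943

Result: 30226801971775055948247051683954096612865741943
Multiplications needed: 9 (9 lines after 7^1)

7^55 = 30226801971775055948247051683954096612865741943. Using exponentiation by squaring, this requires 9 multiplications. The key idea: if the exponent is even, square the half-power; if odd, multiply by the base once.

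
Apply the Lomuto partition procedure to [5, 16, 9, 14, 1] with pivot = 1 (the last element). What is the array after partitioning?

Lomuto partition with pivot = 1:

Initial array: [5, 16, 9, 14, 1]

arr[0]=5 > 1: no swap
arr[1]=16 > 1: no swap
arr[2]=9 > 1: no swap
arr[3]=14 > 1: no swap

Place pivot at position 0: [1, 16, 9, 14, 5]
Pivot position: 0

After partitioning with pivot 1, the array becomes [1, 16, 9, 14, 5]. The pivot is placed at index 0. All elements to the left of the pivot are <= 1, and all elements to the right are > 1.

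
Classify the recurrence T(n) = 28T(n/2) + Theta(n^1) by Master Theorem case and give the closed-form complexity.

Master Theorem for T(n) = 28T(n/2) + O(n^1):

a = 28, b = 2, c = 1
log_b(a) = log_2(28) = 4.8074

Case 1: c = 1 < log_2(28) = 4.8074
T(n) = O(n^(log_2 28))

For T(n) = 28T(n/2) + O(n^1): log_2(28) = 4.8074. This is Case 1 of the Master Theorem (c < log_b(a), work dominated by leaves), giving O(n^(log_2 28)).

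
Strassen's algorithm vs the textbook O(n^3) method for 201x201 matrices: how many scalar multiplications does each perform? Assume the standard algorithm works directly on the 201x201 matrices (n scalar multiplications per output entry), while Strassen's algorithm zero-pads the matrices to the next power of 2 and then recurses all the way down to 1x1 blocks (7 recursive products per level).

Matrix multiplication for 201x201 matrices:

Strassen's algorithm requires power-of-2 dimensions. Pad 201x201 to 256x256 (next power of 2).

Standard algorithm: 201^3 = 8120601 multiplications
Strassen's algorithm: 7^(log2(256)) = 7^8 = 5764801 multiplications
Savings: 8120601 - 5764801 = 2355800 multiplications

Standard: 8120601 multiplications (201^3). Strassen: 5764801 multiplications (7^8, after padding to 256x256). Strassen reduces 8 recursive multiplications to 7 at each level.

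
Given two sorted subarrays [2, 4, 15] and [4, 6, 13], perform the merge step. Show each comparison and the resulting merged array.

Merging process:

Compare 2 vs 4: take 2 from left. Merged: [2]
Compare 4 vs 4: take 4 from left. Merged: [2, 4]
Compare 15 vs 4: take 4 from right. Merged: [2, 4, 4]
Compare 15 vs 6: take 6 from right. Merged: [2, 4, 4, 6]
Compare 15 vs 13: take 13 from right. Merged: [2, 4, 4, 6, 13]
Append remaining from left: [15]. Merged: [2, 4, 4, 6, 13, 15]

Final merged array: [2, 4, 4, 6, 13, 15]
Total comparisons: 5

The merged array is [2, 4, 4, 6, 13, 15], requiring 5 comparisons. The merge step runs in O(n) time where n is the total number of elements.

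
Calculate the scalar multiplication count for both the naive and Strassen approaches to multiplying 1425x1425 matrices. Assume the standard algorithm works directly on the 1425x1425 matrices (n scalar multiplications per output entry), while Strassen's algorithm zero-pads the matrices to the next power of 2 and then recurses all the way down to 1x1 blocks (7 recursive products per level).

Matrix multiplication for 1425x1425 matrices:

Strassen's algorithm requires power-of-2 dimensions. Pad 1425x1425 to 2048x2048 (next power of 2).

Standard algorithm: 1425^3 = 2893640625 multiplications
Strassen's algorithm: 7^(log2(2048)) = 7^11 = 1977326743 multiplications
Savings: 2893640625 - 1977326743 = 916313882 multiplications

Standard: 2893640625 multiplications (1425^3). Strassen: 1977326743 multiplications (7^11, after padding to 2048x2048). Strassen reduces 8 recursive multiplications to 7 at each level.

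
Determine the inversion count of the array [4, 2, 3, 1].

Finding inversions in [4, 2, 3, 1]:

(0, 1): arr[0]=4 > arr[1]=2
(0, 2): arr[0]=4 > arr[2]=3
(0, 3): arr[0]=4 > arr[3]=1
(1, 3): arr[1]=2 > arr[3]=1
(2, 3): arr[2]=3 > arr[3]=1

Total inversions: 5

The array has 5 inversion(s): (0,1), (0,2), (0,3), (1,3), (2,3). Each pair (i,j) satisfies i < j and arr[i] > arr[j].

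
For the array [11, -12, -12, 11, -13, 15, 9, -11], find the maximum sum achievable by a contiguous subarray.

Using Kadane's algorithm on [11, -12, -12, 11, -13, 15, 9, -11]:

Scanning through the array:
Position 1 (value -12): max_ending_here = -1, max_so_far = 11
Position 2 (value -12): max_ending_here = -12, max_so_far = 11
Position 3 (value 11): max_ending_here = 11, max_so_far = 11
Position 4 (value -13): max_ending_here = -2, max_so_far = 11
Position 5 (value 15): max_ending_here = 15, max_so_far = 15
Position 6 (value 9): max_ending_here = 24, max_so_far = 24
Position 7 (value -11): max_ending_here = 13, max_so_far = 24

Maximum subarray: [15, 9]
Maximum sum: 24

The maximum subarray is [15, 9] with sum 24. This subarray runs from index 5 to index 6.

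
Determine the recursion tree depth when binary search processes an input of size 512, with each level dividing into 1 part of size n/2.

For divide and conquer with division factor 2:

Problem sizes at each level:
Level 0: 512
Level 1: 256
Level 2: 128
Level 3: 64
Level 4: 32
Level 5: 16
Level 6: 8
Level 7: 4
Level 8: 2
Level 9: 1

The root is level 0 and the size-1 base case is level 9 (the tree spans levels 0 through 9, i.e. 10 levels counting the root), so the depth is the number of divisions: log_2(512) = 9

The recursion tree depth is log_2(512) = 9. At each level, the problem size is divided by 2, so it takes 9 divisions to reduce to a base case of size 1. The algorithm makes 1 recursive call at each level.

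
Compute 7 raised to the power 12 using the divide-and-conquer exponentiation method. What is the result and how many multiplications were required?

Computing 7^12 by squaring (build up from 7^1; each line after the first costs one multiplication):

7^1 = 7
7^2 = (7^1)^2 = 7^2 = 49
7^3 = 7 * 7^2 = 7 * 49 = 343
7^6 = (7^3)^2 = 343^2 = 117649
7^12 = (7^6)^2 = 117649^2 = 13841287201

Result: 13841287201
Multiplications needed: 4 (4 lines after 7^1)

7^12 = 13841287201. Using exponentiation by squaring, this requires 4 multiplications. The key idea: if the exponent is even, square the half-power; if odd, multiply by the base once.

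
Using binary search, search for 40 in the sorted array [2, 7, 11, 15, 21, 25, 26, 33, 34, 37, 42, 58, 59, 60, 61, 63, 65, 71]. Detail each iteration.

Binary search for 40 in [2, 7, 11, 15, 21, 25, 26, 33, 34, 37, 42, 58, 59, 60, 61, 63, 65, 71]:

lo=0, hi=17, mid=8, arr[mid]=34 -> 34 < 40, search right half
lo=9, hi=17, mid=13, arr[mid]=60 -> 60 > 40, search left half
lo=9, hi=12, mid=10, arr[mid]=42 -> 42 > 40, search left half
lo=9, hi=9, mid=9, arr[mid]=37 -> 37 < 40, search right half
lo=10 > hi=9, target 40 not found

Binary search determines that 40 is not in the array after 4 comparisons. The search space was exhausted without finding the target.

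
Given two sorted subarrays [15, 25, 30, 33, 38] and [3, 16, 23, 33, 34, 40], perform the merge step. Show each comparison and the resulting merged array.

Merging process:

Compare 15 vs 3: take 3 from right. Merged: [3]
Compare 15 vs 16: take 15 from left. Merged: [3, 15]
Compare 25 vs 16: take 16 from right. Merged: [3, 15, 16]
Compare 25 vs 23: take 23 from right. Merged: [3, 15, 16, 23]
Compare 25 vs 33: take 25 from left. Merged: [3, 15, 16, 23, 25]
Compare 30 vs 33: take 30 from left. Merged: [3, 15, 16, 23, 25, 30]
Compare 33 vs 33: take 33 from left. Merged: [3, 15, 16, 23, 25, 30, 33]
Compare 38 vs 33: take 33 from right. Merged: [3, 15, 16, 23, 25, 30, 33, 33]
Compare 38 vs 34: take 34 from right. Merged: [3, 15, 16, 23, 25, 30, 33, 33, 34]
Compare 38 vs 40: take 38 from left. Merged: [3, 15, 16, 23, 25, 30, 33, 33, 34, 38]
Append remaining from right: [40]. Merged: [3, 15, 16, 23, 25, 30, 33, 33, 34, 38, 40]

Final merged array: [3, 15, 16, 23, 25, 30, 33, 33, 34, 38, 40]
Total comparisons: 10

The merged array is [3, 15, 16, 23, 25, 30, 33, 33, 34, 38, 40], requiring 10 comparisons. The merge step runs in O(n) time where n is the total number of elements.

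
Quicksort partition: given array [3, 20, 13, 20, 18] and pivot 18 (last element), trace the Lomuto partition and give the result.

Lomuto partition with pivot = 18:

Initial array: [3, 20, 13, 20, 18]

arr[0]=3 <= 18: swap with position 0, array becomes [3, 20, 13, 20, 18]
arr[1]=20 > 18: no swap
arr[2]=13 <= 18: swap with position 1, array becomes [3, 13, 20, 20, 18]
arr[3]=20 > 18: no swap

Place pivot at position 2: [3, 13, 18, 20, 20]
Pivot position: 2

After partitioning with pivot 18, the array becomes [3, 13, 18, 20, 20]. The pivot is placed at index 2. All elements to the left of the pivot are <= 18, and all elements to the right are > 18.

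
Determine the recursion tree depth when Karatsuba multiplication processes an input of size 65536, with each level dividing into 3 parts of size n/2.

For divide and conquer with division factor 2:

Problem sizes at each level:
Level 0: 65536
Level 1: 32768
Level 2: 16384
Level 3: 8192
Level 4: 4096
Level 5: 2048
Level 6: 1024
Level 7: 512
Level 8: 256
Level 9: 128
Level 10: 64
Level 11: 32
Level 12: 16
Level 13: 8
Level 14: 4
Level 15: 2
Level 16: 1

The root is level 0 and the size-1 base case is level 16 (the tree spans levels 0 through 16, i.e. 17 levels counting the root), so the depth is the number of divisions: log_2(65536) = 16

The recursion tree depth is log_2(65536) = 16. At each level, the problem size is divided by 2, so it takes 16 divisions to reduce to a base case of size 1. The algorithm makes 3 recursive calls at each level.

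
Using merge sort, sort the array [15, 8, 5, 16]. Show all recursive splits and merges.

Merge sort trace:

Split: [15, 8, 5, 16] -> [15, 8] and [5, 16]
  Split: [15, 8] -> [15] and [8]
  Merge: [15] + [8] -> [8, 15]
  Split: [5, 16] -> [5] and [16]
  Merge: [5] + [16] -> [5, 16]
Merge: [8, 15] + [5, 16] -> [5, 8, 15, 16]

Final sorted array: [5, 8, 15, 16]

The merge sort proceeds by recursively splitting the array and merging sorted halves.
After all merges, the sorted array is [5, 8, 15, 16].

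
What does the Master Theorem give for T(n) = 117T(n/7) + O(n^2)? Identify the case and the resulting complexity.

Master Theorem for T(n) = 117T(n/7) + O(n^2):

a = 117, b = 7, c = 2
log_b(a) = log_7(117) = 2.4473

Case 1: c = 2 < log_7(117) = 2.4473
T(n) = O(n^(log_7 117))

For T(n) = 117T(n/7) + O(n^2): log_7(117) = 2.4473. This is Case 1 of the Master Theorem (c < log_b(a), work dominated by leaves), giving O(n^(log_7 117)).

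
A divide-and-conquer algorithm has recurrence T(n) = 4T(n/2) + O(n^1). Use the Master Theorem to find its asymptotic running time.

Master Theorem for T(n) = 4T(n/2) + O(n^1):

a = 4, b = 2, c = 1
log_b(a) = log_2(4) = 2.0000

Case 1: c = 1 < log_2(4) = 2.0000
T(n) = O(n^(log_2 4)) = O(n^2)

For T(n) = 4T(n/2) + O(n^1): log_2(4) = 2.0000. This is Case 1 of the Master Theorem (c < log_b(a), work dominated by leaves), giving O(n^2).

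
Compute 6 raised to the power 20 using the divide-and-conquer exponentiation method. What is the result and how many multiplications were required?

Computing 6^20 by squaring (build up from 6^1; each line after the first costs one multiplication):

6^1 = 6
6^2 = (6^1)^2 = 6^2 = 36
6^4 = (6^2)^2 = 36^2 = 1296
6^5 = 6 * 6^4 = 6 * 1296 = 7776
6^10 = (6^5)^2 = 7776^2 = 60466176
6^20 = (6^10)^2 = 60466176^2 = 3656158440062976

Result: 3656158440062976
Multiplications needed: 5 (5 lines after 6^1)

6^20 = 3656158440062976. Using exponentiation by squaring, this requires 5 multiplications. The key idea: if the exponent is even, square the half-power; if odd, multiply by the base once.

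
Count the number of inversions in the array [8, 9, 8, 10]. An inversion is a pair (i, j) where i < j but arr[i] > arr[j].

Finding inversions in [8, 9, 8, 10]:

(1, 2): arr[1]=9 > arr[2]=8

Total inversions: 1

The array has 1 inversion(s): (1,2). Each pair (i,j) satisfies i < j and arr[i] > arr[j].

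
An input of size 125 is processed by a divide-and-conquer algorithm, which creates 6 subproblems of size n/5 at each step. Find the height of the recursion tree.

For divide and conquer with division factor 5:

Problem sizes at each level:
Level 0: 125
Level 1: 25
Level 2: 5
Level 3: 1

The root is level 0 and the size-1 base case is level 3 (the tree spans levels 0 through 3, i.e. 4 levels counting the root), so the depth is the number of divisions: log_5(125) = 3

The recursion tree depth is log_5(125) = 3. At each level, the problem size is divided by 5, so it takes 3 divisions to reduce to a base case of size 1. The algorithm makes 6 recursive calls at each level.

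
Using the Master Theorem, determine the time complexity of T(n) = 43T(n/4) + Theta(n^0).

Master Theorem for T(n) = 43T(n/4) + O(n^0):

a = 43, b = 4, c = 0
log_b(a) = log_4(43) = 2.7131

Case 1: c = 0 < log_4(43) = 2.7131
T(n) = O(n^(log_4 43))

For T(n) = 43T(n/4) + O(n^0): log_4(43) = 2.7131. This is Case 1 of the Master Theorem (c < log_b(a), work dominated by leaves), giving O(n^(log_4 43)).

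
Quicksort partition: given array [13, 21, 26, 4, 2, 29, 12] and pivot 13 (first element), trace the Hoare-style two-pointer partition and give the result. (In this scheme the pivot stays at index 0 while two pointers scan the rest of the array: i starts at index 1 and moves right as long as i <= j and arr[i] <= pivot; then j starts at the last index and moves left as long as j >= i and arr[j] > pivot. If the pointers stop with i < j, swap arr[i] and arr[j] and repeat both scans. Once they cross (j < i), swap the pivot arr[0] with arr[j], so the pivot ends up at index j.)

Hoare-style two-pointer partition with pivot = 13:

Initial array: [13, 21, 26, 4, 2, 29, 12]

Pointers start at i = 1, j = 6.
i stops at index 1 (arr[1]=21 > 13), j stops at index 6 (arr[6]=12 <= 13): swap arr[1] and arr[6], array becomes [13, 12, 26, 4, 2, 29, 21]
i stops at index 2 (arr[2]=26 > 13), j stops at index 4 (arr[4]=2 <= 13): swap arr[2] and arr[4], array becomes [13, 12, 2, 4, 26, 29, 21]
i ends at 4, j ends at 3: the pointers have crossed (j < i), so scanning stops.

Swap pivot arr[0] with arr[3] to place pivot at position 3: [4, 12, 2, 13, 26, 29, 21]
Pivot position: 3

After partitioning with pivot 13, the array becomes [4, 12, 2, 13, 26, 29, 21]. The pivot is placed at index 3. All elements to the left of the pivot are <= 13, and all elements to the right are > 13.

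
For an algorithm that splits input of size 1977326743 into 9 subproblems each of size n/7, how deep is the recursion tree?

For divide and conquer with division factor 7:

Problem sizes at each level:
Level 0: 1977326743
Level 1: 282475249
Level 2: 40353607
Level 3: 5764801
Level 4: 823543
Level 5: 117649
Level 6: 16807
Level 7: 2401
Level 8: 343
Level 9: 49
Level 10: 7
Level 11: 1

The root is level 0 and the size-1 base case is level 11 (the tree spans levels 0 through 11, i.e. 12 levels counting the root), so the depth is the number of divisions: log_7(1977326743) = 11

The recursion tree depth is log_7(1977326743) = 11. At each level, the problem size is divided by 7, so it takes 11 divisions to reduce to a base case of size 1. The algorithm makes 9 recursive calls at each level.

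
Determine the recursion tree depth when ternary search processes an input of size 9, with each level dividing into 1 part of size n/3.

For divide and conquer with division factor 3:

Problem sizes at each level:
Level 0: 9
Level 1: 3
Level 2: 1

The root is level 0 and the size-1 base case is level 2 (the tree spans levels 0 through 2, i.e. 3 levels counting the root), so the depth is the number of divisions: log_3(9) = 2

The recursion tree depth is log_3(9) = 2. At each level, the problem size is divided by 3, so it takes 2 divisions to reduce to a base case of size 1. The algorithm makes 1 recursive call at each level.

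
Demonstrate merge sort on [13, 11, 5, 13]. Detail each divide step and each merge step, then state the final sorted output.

Merge sort trace:

Split: [13, 11, 5, 13] -> [13, 11] and [5, 13]
  Split: [13, 11] -> [13] and [11]
  Merge: [13] + [11] -> [11, 13]
  Split: [5, 13] -> [5] and [13]
  Merge: [5] + [13] -> [5, 13]
Merge: [11, 13] + [5, 13] -> [5, 11, 13, 13]

Final sorted array: [5, 11, 13, 13]

The merge sort proceeds by recursively splitting the array and merging sorted halves.
After all merges, the sorted array is [5, 11, 13, 13].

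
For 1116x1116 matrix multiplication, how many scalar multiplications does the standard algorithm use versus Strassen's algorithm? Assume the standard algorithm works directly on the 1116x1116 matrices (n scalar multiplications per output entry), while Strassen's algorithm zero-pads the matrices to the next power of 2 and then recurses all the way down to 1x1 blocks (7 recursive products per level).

Matrix multiplication for 1116x1116 matrices:

Strassen's algorithm requires power-of-2 dimensions. Pad 1116x1116 to 2048x2048 (next power of 2).

Standard algorithm: 1116^3 = 1389928896 multiplications
Strassen's algorithm: 7^(log2(2048)) = 7^11 = 1977326743 multiplications
Difference: 1389928896 - 1977326743 = -587397847 (Strassen uses MORE here due to padding overhead — for small or just-over-power-of-2 n, padding can outweigh the per-level savings)

Standard: 1389928896 multiplications (1116^3). Strassen: 1977326743 multiplications (7^11, after padding to 2048x2048). Strassen reduces 8 recursive multiplications to 7 at each level.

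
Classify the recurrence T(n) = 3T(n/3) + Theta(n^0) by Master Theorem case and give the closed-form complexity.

Master Theorem for T(n) = 3T(n/3) + O(n^0):

a = 3, b = 3, c = 0
log_b(a) = log_3(3) = 1.0000

Case 1: c = 0 < log_3(3) = 1.0000
T(n) = O(n^(log_3 3)) = O(n)

For T(n) = 3T(n/3) + O(n^0): log_3(3) = 1.0000. This is Case 1 of the Master Theorem (c < log_b(a), work dominated by leaves), giving O(n).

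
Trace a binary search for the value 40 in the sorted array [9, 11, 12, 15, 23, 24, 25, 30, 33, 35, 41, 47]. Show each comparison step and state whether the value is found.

Binary search for 40 in [9, 11, 12, 15, 23, 24, 25, 30, 33, 35, 41, 47]:

lo=0, hi=11, mid=5, arr[mid]=24 -> 24 < 40, search right half
lo=6, hi=11, mid=8, arr[mid]=33 -> 33 < 40, search right half
lo=9, hi=11, mid=10, arr[mid]=41 -> 41 > 40, search left half
lo=9, hi=9, mid=9, arr[mid]=35 -> 35 < 40, search right half
lo=10 > hi=9, target 40 not found

Binary search determines that 40 is not in the array after 4 comparisons. The search space was exhausted without finding the target.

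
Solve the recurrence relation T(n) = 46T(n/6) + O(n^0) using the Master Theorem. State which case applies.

Master Theorem for T(n) = 46T(n/6) + O(n^0):

a = 46, b = 6, c = 0
log_b(a) = log_6(46) = 2.1368

Case 1: c = 0 < log_6(46) = 2.1368
T(n) = O(n^(log_6 46))

For T(n) = 46T(n/6) + O(n^0): log_6(46) = 2.1368. This is Case 1 of the Master Theorem (c < log_b(a), work dominated by leaves), giving O(n^(log_6 46)).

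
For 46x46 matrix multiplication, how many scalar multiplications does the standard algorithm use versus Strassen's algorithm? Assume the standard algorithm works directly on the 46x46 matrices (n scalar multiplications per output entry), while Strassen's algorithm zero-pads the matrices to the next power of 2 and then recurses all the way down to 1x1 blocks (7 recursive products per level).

Matrix multiplication for 46x46 matrices:

Strassen's algorithm requires power-of-2 dimensions. Pad 46x46 to 64x64 (next power of 2).

Standard algorithm: 46^3 = 97336 multiplications
Strassen's algorithm: 7^(log2(64)) = 7^6 = 117649 multiplications
Difference: 97336 - 117649 = -20313 (Strassen uses MORE here due to padding overhead — for small or just-over-power-of-2 n, padding can outweigh the per-level savings)

Standard: 97336 multiplications (46^3). Strassen: 117649 multiplications (7^6, after padding to 64x64). Strassen reduces 8 recursive multiplications to 7 at each level.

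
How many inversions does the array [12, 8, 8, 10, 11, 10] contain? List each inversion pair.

Finding inversions in [12, 8, 8, 10, 11, 10]:

(0, 1): arr[0]=12 > arr[1]=8
(0, 2): arr[0]=12 > arr[2]=8
(0, 3): arr[0]=12 > arr[3]=10
(0, 4): arr[0]=12 > arr[4]=11
(0, 5): arr[0]=12 > arr[5]=10
(4, 5): arr[4]=11 > arr[5]=10

Total inversions: 6

The array has 6 inversion(s): (0,1), (0,2), (0,3), (0,4), (0,5), (4,5). Each pair (i,j) satisfies i < j and arr[i] > arr[j].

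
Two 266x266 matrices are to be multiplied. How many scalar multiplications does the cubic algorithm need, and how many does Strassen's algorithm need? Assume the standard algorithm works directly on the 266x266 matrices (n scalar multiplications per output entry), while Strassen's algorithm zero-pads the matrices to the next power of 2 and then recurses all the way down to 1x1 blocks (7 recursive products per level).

Matrix multiplication for 266x266 matrices:

Strassen's algorithm requires power-of-2 dimensions. Pad 266x266 to 512x512 (next power of 2).

Standard algorithm: 266^3 = 18821096 multiplications
Strassen's algorithm: 7^(log2(512)) = 7^9 = 40353607 multiplications
Difference: 18821096 - 40353607 = -21532511 (Strassen uses MORE here due to padding overhead — for small or just-over-power-of-2 n, padding can outweigh the per-level savings)

Standard: 18821096 multiplications (266^3). Strassen: 40353607 multiplications (7^9, after padding to 512x512). Strassen reduces 8 recursive multiplications to 7 at each level.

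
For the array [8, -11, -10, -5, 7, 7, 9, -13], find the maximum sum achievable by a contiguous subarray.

Using Kadane's algorithm on [8, -11, -10, -5, 7, 7, 9, -13]:

Scanning through the array:
Position 1 (value -11): max_ending_here = -3, max_so_far = 8
Position 2 (value -10): max_ending_here = -10, max_so_far = 8
Position 3 (value -5): max_ending_here = -5, max_so_far = 8
Position 4 (value 7): max_ending_here = 7, max_so_far = 8
Position 5 (value 7): max_ending_here = 14, max_so_far = 14
Position 6 (value 9): max_ending_here = 23, max_so_far = 23
Position 7 (value -13): max_ending_here = 10, max_so_far = 23

Maximum subarray: [7, 7, 9]
Maximum sum: 23

The maximum subarray is [7, 7, 9] with sum 23. This subarray runs from index 4 to index 6.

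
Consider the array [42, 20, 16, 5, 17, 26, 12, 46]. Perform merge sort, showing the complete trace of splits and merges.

Merge sort trace:

Split: [42, 20, 16, 5, 17, 26, 12, 46] -> [42, 20, 16, 5] and [17, 26, 12, 46]
  Split: [42, 20, 16, 5] -> [42, 20] and [16, 5]
    Split: [42, 20] -> [42] and [20]
    Merge: [42] + [20] -> [20, 42]
    Split: [16, 5] -> [16] and [5]
    Merge: [16] + [5] -> [5, 16]
  Merge: [20, 42] + [5, 16] -> [5, 16, 20, 42]
  Split: [17, 26, 12, 46] -> [17, 26] and [12, 46]
    Split: [17, 26] -> [17] and [26]
    Merge: [17] + [26] -> [17, 26]
    Split: [12, 46] -> [12] and [46]
    Merge: [12] + [46] -> [12, 46]
  Merge: [17, 26] + [12, 46] -> [12, 17, 26, 46]
Merge: [5, 16, 20, 42] + [12, 17, 26, 46] -> [5, 12, 16, 17, 20, 26, 42, 46]

Final sorted array: [5, 12, 16, 17, 20, 26, 42, 46]

The merge sort proceeds by recursively splitting the array and merging sorted halves.
After all merges, the sorted array is [5, 12, 16, 17, 20, 26, 42, 46].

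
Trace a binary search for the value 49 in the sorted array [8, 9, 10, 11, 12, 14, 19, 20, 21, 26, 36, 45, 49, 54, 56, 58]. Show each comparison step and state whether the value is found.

Binary search for 49 in [8, 9, 10, 11, 12, 14, 19, 20, 21, 26, 36, 45, 49, 54, 56, 58]:

lo=0, hi=15, mid=7, arr[mid]=20 -> 20 < 49, search right half
lo=8, hi=15, mid=11, arr[mid]=45 -> 45 < 49, search right half
lo=12, hi=15, mid=13, arr[mid]=54 -> 54 > 49, search left half
lo=12, hi=12, mid=12, arr[mid]=49 -> Found target at index 12!

Binary search finds 49 at index 12 after 4 comparisons. The search repeatedly halves the search space by comparing with the middle element.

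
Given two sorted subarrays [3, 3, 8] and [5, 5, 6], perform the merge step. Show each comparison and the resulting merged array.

Merging process:

Compare 3 vs 5: take 3 from left. Merged: [3]
Compare 3 vs 5: take 3 from left. Merged: [3, 3]
Compare 8 vs 5: take 5 from right. Merged: [3, 3, 5]
Compare 8 vs 5: take 5 from right. Merged: [3, 3, 5, 5]
Compare 8 vs 6: take 6 from right. Merged: [3, 3, 5, 5, 6]
Append remaining from left: [8]. Merged: [3, 3, 5, 5, 6, 8]

Final merged array: [3, 3, 5, 5, 6, 8]
Total comparisons: 5

The merged array is [3, 3, 5, 5, 6, 8], requiring 5 comparisons. The merge step runs in O(n) time where n is the total number of elements.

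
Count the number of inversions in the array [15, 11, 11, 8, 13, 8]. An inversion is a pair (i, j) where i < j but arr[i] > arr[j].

Finding inversions in [15, 11, 11, 8, 13, 8]:

(0, 1): arr[0]=15 > arr[1]=11
(0, 2): arr[0]=15 > arr[2]=11
(0, 3): arr[0]=15 > arr[3]=8
(0, 4): arr[0]=15 > arr[4]=13
(0, 5): arr[0]=15 > arr[5]=8
(1, 3): arr[1]=11 > arr[3]=8
(1, 5): arr[1]=11 > arr[5]=8
(2, 3): arr[2]=11 > arr[3]=8
(2, 5): arr[2]=11 > arr[5]=8
(4, 5): arr[4]=13 > arr[5]=8

Total inversions: 10

The array has 10 inversion(s): (0,1), (0,2), (0,3), (0,4), (0,5), (1,3), (1,5), (2,3), (2,5), (4,5). Each pair (i,j) satisfies i < j and arr[i] > arr[j].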